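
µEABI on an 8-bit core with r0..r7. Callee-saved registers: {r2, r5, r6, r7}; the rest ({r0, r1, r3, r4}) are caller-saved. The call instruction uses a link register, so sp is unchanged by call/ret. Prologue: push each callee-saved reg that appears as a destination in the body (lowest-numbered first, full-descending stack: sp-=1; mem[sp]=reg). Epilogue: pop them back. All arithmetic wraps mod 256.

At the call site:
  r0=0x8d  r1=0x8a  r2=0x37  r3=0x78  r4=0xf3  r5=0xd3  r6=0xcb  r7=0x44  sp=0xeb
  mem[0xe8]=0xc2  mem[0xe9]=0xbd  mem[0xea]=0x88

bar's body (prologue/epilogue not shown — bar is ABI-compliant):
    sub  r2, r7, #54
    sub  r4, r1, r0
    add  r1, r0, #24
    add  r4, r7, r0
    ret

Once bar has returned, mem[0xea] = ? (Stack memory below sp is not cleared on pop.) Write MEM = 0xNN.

prologue: push r2 → mem[0xea]=0x37, sp=0xea
body[0] sub  r2, r7, #54 → r2=0x0e
body[1] sub  r4, r1, r0 → r4=0xfd
body[2] add  r1, r0, #24 → r1=0xa5
body[3] add  r4, r7, r0 → r4=0xd1
epilogue: pop r2=0x37, sp=0xeb
prologue pushed ['r2'] at ['0xea']

MEM = 0x37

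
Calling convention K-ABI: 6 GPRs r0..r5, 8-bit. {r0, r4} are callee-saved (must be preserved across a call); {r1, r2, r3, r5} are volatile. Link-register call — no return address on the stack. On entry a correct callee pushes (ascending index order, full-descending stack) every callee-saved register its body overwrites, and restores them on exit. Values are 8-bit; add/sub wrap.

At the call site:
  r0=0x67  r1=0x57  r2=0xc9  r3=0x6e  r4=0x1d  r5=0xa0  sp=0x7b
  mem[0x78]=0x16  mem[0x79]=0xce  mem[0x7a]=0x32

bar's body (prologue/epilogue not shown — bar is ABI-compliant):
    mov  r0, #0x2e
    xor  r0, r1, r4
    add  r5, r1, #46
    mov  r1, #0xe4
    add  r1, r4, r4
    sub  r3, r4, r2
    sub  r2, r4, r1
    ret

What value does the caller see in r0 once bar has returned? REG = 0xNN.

prologue: push r0 -> mem[0x7a]=0x67, sp=0x7a
body[0] mov  r0, #0x2e -> r0=0x2e
body[1] xor  r0, r1, r4 -> r0=0x4a
body[2] add  r5, r1, #46 -> r5=0x85
body[3] mov  r1, #0xe4 -> r1=0xe4
body[4] add  r1, r4, r4 -> r1=0x3a
body[5] sub  r3, r4, r2 -> r3=0x54
body[6] sub  r2, r4, r1 -> r2=0xe3
epilogue: pop r0=0x67, sp=0x7b
r0 is callee-saved -> restored

REG = 0x67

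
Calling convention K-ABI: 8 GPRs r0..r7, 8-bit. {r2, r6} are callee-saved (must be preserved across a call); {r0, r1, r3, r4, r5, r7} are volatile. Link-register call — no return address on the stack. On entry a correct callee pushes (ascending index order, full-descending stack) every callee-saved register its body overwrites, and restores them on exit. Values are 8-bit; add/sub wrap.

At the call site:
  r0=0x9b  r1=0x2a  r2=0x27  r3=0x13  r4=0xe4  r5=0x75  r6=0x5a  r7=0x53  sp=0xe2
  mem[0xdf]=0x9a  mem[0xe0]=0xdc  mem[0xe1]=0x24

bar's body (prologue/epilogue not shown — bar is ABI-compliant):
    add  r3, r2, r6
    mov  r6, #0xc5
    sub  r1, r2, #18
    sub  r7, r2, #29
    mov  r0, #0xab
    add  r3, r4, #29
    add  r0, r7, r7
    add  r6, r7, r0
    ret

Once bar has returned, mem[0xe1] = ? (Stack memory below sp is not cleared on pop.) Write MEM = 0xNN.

prologue: push r6 → mem[0xe1]=0x5a, sp=0xe1
body[0] add  r3, r2, r6 → r3=0x81
body[1] mov  r6, #0xc5 → r6=0xc5
body[2] sub  r1, r2, #18 → r1=0x15
body[3] sub  r7, r2, #29 → r7=0x0a
body[4] mov  r0, #0xab → r0=0xab
body[5] add  r3, r4, #29 → r3=0x01
body[6] add  r0, r7, r7 → r0=0x14
body[7] add  r6, r7, r0 → r6=0x1e
epilogue: pop r6=0x5a, sp=0xe2
prologue pushed ['r6'] at ['0xe1']

MEM = 0x5a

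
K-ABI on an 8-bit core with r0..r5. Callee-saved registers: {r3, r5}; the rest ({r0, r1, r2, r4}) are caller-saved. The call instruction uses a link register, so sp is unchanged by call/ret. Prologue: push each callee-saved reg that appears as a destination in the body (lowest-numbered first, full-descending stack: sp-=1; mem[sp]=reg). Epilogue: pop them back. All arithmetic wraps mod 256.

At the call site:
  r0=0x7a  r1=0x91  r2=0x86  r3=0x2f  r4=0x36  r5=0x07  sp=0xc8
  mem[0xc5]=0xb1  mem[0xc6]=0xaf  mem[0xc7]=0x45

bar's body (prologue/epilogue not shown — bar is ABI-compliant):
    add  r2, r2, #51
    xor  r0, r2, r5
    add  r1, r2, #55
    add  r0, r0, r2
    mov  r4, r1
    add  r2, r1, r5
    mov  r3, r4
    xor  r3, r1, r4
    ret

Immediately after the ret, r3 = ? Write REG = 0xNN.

REG = 0x2f

prologue: push r3 -> mem[0xc7]=0x2f, sp=0xc7
body[0] add  r2, r2, #51 -> r2=0xb9
body[1] xor  r0, r2, r5 -> r0=0xbe
body[2] add  r1, r2, #55 -> r1=0xf0
body[3] add  r0, r0, r2 -> r0=0x77
body[4] mov  r4, r1 -> r4=0xf0
body[5] add  r2, r1, r5 -> r2=0xf7
body[6] mov  r3, r4 -> r3=0xf0
body[7] xor  r3, r1, r4 -> r3=0x00
epilogue: pop r3=0x2f, sp=0xc8
r3 is callee-saved -> restored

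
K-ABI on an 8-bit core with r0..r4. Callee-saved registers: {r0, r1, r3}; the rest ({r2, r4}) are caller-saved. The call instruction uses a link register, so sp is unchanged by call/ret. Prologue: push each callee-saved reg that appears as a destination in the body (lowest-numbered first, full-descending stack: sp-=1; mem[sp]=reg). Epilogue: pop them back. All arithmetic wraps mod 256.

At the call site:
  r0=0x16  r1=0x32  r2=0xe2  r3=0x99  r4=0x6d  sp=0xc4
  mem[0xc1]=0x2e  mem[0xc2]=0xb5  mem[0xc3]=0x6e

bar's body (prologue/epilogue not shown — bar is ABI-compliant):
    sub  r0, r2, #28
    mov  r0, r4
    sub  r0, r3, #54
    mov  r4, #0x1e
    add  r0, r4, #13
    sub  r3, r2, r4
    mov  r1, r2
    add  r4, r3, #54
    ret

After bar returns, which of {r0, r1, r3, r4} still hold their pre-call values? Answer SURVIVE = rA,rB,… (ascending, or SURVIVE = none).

prologue: push r0 → mem[0xc3]=0x16, sp=0xc3
prologue: push r1 → mem[0xc2]=0x32, sp=0xc2
prologue: push r3 → mem[0xc1]=0x99, sp=0xc1
body[0] sub  r0, r2, #28 → r0=0xc6
body[1] mov  r0, r4 → r0=0x6d
body[2] sub  r0, r3, #54 → r0=0x63
body[3] mov  r4, #0x1e → r4=0x1e
body[4] add  r0, r4, #13 → r0=0x2b
body[5] sub  r3, r2, r4 → r3=0xc4
body[6] mov  r1, r2 → r1=0xe2
body[7] add  r4, r3, #54 → r4=0xfa
epilogue: pop r3=0x99, sp=0xc2
epilogue: pop r1=0x32, sp=0xc3
epilogue: pop r0=0x16, sp=0xc4
r0: callee-saved, written=True
r1: callee-saved, written=True
r3: callee-saved, written=True
r4: caller-saved, written=True

SURVIVE = r0,r1,r3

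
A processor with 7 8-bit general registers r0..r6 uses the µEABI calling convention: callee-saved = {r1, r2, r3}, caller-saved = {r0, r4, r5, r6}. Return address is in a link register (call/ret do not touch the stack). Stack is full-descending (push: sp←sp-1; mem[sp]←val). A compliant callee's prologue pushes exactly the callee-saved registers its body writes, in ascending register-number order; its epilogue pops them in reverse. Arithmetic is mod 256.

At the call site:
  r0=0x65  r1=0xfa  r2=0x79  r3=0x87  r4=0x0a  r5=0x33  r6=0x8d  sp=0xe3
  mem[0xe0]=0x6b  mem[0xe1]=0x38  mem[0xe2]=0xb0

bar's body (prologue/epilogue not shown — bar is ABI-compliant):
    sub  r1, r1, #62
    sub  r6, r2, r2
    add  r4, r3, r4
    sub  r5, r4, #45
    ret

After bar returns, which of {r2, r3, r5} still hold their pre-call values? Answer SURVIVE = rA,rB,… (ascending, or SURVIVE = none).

SURVIVE = r2,r3

prologue: push r1 -> mem[0xe2]=0xfa, sp=0xe2
body[0] sub  r1, r1, #62 -> r1=0xbc
body[1] sub  r6, r2, r2 -> r6=0x00
body[2] add  r4, r3, r4 -> r4=0x91
body[3] sub  r5, r4, #45 -> r5=0x64
epilogue: pop r1=0xfa, sp=0xe3
r2: callee-saved, written=False
r3: callee-saved, written=False
r5: caller-saved, written=True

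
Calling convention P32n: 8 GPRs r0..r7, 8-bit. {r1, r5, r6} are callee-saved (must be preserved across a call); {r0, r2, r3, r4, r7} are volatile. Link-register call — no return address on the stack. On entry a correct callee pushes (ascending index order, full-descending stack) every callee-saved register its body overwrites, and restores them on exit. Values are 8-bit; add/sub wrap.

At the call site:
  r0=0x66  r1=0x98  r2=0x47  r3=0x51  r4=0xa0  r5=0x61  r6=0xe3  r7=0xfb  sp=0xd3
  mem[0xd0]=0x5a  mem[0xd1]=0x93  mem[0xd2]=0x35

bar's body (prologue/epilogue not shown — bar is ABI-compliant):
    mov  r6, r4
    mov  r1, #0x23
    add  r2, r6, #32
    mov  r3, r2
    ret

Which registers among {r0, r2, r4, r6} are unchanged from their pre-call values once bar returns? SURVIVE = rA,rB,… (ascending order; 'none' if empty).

SURVIVE = r0,r4,r6

prologue: push r1 -> mem[0xd2]=0x98, sp=0xd2
prologue: push r6 -> mem[0xd1]=0xe3, sp=0xd1
body[0] mov  r6, r4 -> r6=0xa0
body[1] mov  r1, #0x23 -> r1=0x23
body[2] add  r2, r6, #32 -> r2=0xc0
body[3] mov  r3, r2 -> r3=0xc0
epilogue: pop r6=0xe3, sp=0xd2
epilogue: pop r1=0x98, sp=0xd3
r0: caller-saved, written=False
r2: caller-saved, written=True
r4: caller-saved, written=False
r6: callee-saved, written=True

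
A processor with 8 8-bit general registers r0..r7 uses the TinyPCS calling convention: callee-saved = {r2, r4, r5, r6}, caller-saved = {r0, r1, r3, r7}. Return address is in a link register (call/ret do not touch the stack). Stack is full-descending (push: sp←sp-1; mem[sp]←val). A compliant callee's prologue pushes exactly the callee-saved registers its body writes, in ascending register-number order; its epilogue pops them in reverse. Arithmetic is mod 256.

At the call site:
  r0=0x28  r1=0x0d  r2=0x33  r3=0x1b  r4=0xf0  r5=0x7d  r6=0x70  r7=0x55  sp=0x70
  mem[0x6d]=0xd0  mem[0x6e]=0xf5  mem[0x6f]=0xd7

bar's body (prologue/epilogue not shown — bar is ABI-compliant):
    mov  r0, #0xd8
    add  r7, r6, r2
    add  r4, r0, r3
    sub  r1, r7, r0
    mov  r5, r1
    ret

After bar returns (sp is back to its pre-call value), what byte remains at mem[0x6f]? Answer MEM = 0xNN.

MEM = 0xf0

prologue: push r4 -> mem[0x6f]=0xf0, sp=0x6f
prologue: push r5 -> mem[0x6e]=0x7d, sp=0x6e
body[0] mov  r0, #0xd8 -> r0=0xd8
body[1] add  r7, r6, r2 -> r7=0xa3
body[2] add  r4, r0, r3 -> r4=0xf3
body[3] sub  r1, r7, r0 -> r1=0xcb
body[4] mov  r5, r1 -> r5=0xcb
epilogue: pop r5=0x7d, sp=0x6f
epilogue: pop r4=0xf0, sp=0x70
prologue pushed ['r4', 'r5'] at ['0x6f', '0x6e']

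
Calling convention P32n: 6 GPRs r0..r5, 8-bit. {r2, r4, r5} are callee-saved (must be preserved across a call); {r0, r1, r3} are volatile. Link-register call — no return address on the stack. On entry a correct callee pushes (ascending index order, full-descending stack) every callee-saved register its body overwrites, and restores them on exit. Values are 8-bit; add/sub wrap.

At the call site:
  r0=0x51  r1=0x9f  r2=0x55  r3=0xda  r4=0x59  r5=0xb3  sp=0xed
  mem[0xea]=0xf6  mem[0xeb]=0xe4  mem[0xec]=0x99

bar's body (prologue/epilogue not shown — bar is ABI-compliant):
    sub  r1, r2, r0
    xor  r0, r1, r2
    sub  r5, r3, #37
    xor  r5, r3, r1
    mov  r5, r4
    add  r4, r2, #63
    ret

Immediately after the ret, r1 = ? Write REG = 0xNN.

prologue: push r4 → mem[0xec]=0x59, sp=0xec
prologue: push r5 → mem[0xeb]=0xb3, sp=0xeb
body[0] sub  r1, r2, r0 → r1=0x04
body[1] xor  r0, r1, r2 → r0=0x51
body[2] sub  r5, r3, #37 → r5=0xb5
body[3] xor  r5, r3, r1 → r5=0xde
body[4] mov  r5, r4 → r5=0x59
body[5] add  r4, r2, #63 → r4=0x94
epilogue: pop r5=0xb3, sp=0xec
epilogue: pop r4=0x59, sp=0xed
r1 is caller-saved → body value

REG = 0x04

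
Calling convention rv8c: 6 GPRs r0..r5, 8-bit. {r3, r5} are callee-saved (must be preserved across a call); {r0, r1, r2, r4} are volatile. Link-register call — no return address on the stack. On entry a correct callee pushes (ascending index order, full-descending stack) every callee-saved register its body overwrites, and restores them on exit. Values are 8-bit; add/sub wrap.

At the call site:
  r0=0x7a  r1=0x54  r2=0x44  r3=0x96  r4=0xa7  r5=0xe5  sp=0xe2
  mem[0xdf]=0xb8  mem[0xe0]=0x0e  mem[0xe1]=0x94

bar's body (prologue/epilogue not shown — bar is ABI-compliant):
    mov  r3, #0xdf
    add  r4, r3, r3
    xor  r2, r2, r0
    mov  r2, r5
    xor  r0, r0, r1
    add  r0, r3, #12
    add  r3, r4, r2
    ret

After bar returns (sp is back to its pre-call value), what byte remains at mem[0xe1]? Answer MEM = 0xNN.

MEM = 0x96

prologue: push r3 -> mem[0xe1]=0x96, sp=0xe1
body[0] mov  r3, #0xdf -> r3=0xdf
body[1] add  r4, r3, r3 -> r4=0xbe
body[2] xor  r2, r2, r0 -> r2=0x3e
body[3] mov  r2, r5 -> r2=0xe5
body[4] xor  r0, r0, r1 -> r0=0x2e
body[5] add  r0, r3, #12 -> r0=0xeb
body[6] add  r3, r4, r2 -> r3=0xa3
epilogue: pop r3=0x96, sp=0xe2
prologue pushed ['r3'] at ['0xe1']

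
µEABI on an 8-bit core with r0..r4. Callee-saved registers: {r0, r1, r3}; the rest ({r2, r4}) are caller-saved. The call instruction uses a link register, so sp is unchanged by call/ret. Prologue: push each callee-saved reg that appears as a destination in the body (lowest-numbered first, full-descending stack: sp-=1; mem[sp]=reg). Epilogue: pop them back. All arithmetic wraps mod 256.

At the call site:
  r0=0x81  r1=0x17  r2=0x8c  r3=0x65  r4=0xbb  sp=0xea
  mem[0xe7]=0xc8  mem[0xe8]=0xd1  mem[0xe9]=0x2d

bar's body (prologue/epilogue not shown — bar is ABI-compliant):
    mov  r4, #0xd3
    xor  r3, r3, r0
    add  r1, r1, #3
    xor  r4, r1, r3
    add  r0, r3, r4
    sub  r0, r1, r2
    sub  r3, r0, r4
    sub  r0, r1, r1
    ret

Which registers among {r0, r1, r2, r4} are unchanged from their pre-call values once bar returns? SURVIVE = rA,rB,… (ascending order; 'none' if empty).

prologue: push r0 → mem[0xe9]=0x81, sp=0xe9
prologue: push r1 → mem[0xe8]=0x17, sp=0xe8
prologue: push r3 → mem[0xe7]=0x65, sp=0xe7
body[0] mov  r4, #0xd3 → r4=0xd3
body[1] xor  r3, r3, r0 → r3=0xe4
body[2] add  r1, r1, #3 → r1=0x1a
body[3] xor  r4, r1, r3 → r4=0xfe
body[4] add  r0, r3, r4 → r0=0xe2
body[5] sub  r0, r1, r2 → r0=0x8e
body[6] sub  r3, r0, r4 → r3=0x90
body[7] sub  r0, r1, r1 → r0=0x00
epilogue: pop r3=0x65, sp=0xe8
epilogue: pop r1=0x17, sp=0xe9
epilogue: pop r0=0x81, sp=0xea
r0: callee-saved, written=True
r1: callee-saved, written=True
r2: caller-saved, written=False
r4: caller-saved, written=True

SURVIVE = r0,r1,r2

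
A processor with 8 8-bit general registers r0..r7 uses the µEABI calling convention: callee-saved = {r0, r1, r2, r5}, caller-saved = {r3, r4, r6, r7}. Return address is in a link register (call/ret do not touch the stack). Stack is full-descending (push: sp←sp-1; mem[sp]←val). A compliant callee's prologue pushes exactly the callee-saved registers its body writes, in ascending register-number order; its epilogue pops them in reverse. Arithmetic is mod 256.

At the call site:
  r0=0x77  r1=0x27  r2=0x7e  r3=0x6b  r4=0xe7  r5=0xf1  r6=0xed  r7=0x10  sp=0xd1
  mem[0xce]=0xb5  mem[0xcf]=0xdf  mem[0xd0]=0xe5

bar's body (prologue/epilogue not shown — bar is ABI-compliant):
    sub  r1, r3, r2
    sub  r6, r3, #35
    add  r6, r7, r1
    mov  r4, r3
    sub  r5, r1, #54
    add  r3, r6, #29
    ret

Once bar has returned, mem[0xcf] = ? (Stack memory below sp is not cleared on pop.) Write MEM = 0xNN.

MEM = 0xf1

prologue: push r1 → mem[0xd0]=0x27, sp=0xd0
prologue: push r5 → mem[0xcf]=0xf1, sp=0xcf
body[0] sub  r1, r3, r2 → r1=0xed
body[1] sub  r6, r3, #35 → r6=0x48
body[2] add  r6, r7, r1 → r6=0xfd
body[3] mov  r4, r3 → r4=0x6b
body[4] sub  r5, r1, #54 → r5=0xb7
body[5] add  r3, r6, #29 → r3=0x1a
epilogue: pop r5=0xf1, sp=0xd0
epilogue: pop r1=0x27, sp=0xd1
prologue pushed ['r1', 'r5'] at ['0xd0', '0xcf']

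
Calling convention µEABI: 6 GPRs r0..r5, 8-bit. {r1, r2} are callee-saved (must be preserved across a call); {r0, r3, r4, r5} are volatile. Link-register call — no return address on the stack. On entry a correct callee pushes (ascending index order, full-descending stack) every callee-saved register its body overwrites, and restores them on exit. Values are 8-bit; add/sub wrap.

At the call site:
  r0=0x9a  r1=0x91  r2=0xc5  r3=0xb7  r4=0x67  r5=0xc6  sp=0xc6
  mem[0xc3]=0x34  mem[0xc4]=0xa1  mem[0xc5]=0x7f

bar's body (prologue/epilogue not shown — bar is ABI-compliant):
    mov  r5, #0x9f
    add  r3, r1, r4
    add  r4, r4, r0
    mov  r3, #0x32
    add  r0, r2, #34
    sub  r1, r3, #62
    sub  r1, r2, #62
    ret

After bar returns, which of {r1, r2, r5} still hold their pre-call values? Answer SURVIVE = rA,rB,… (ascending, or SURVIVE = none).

SURVIVE = r1,r2

prologue: push r1 → mem[0xc5]=0x91, sp=0xc5
body[0] mov  r5, #0x9f → r5=0x9f
body[1] add  r3, r1, r4 → r3=0xf8
body[2] add  r4, r4, r0 → r4=0x01
body[3] mov  r3, #0x32 → r3=0x32
body[4] add  r0, r2, #34 → r0=0xe7
body[5] sub  r1, r3, #62 → r1=0xf4
body[6] sub  r1, r2, #62 → r1=0x87
epilogue: pop r1=0x91, sp=0xc6
r1: callee-saved, written=True
r2: callee-saved, written=False
r5: caller-saved, written=True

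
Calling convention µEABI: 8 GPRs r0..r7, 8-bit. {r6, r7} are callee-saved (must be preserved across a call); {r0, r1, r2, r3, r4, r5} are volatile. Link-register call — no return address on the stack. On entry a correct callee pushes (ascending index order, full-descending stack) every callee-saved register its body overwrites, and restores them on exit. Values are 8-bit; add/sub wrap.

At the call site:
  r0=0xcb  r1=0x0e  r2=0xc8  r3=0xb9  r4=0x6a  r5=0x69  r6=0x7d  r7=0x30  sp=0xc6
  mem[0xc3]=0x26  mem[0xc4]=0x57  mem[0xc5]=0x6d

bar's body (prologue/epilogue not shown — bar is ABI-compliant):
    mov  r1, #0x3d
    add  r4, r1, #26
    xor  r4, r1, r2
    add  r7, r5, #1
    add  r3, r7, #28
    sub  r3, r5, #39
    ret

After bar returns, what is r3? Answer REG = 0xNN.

prologue: push r7 -> mem[0xc5]=0x30, sp=0xc5
body[0] mov  r1, #0x3d -> r1=0x3d
body[1] add  r4, r1, #26 -> r4=0x57
body[2] xor  r4, r1, r2 -> r4=0xf5
body[3] add  r7, r5, #1 -> r7=0x6a
body[4] add  r3, r7, #28 -> r3=0x86
body[5] sub  r3, r5, #39 -> r3=0x42
epilogue: pop r7=0x30, sp=0xc6
r3 is caller-saved -> body value

REG = 0x42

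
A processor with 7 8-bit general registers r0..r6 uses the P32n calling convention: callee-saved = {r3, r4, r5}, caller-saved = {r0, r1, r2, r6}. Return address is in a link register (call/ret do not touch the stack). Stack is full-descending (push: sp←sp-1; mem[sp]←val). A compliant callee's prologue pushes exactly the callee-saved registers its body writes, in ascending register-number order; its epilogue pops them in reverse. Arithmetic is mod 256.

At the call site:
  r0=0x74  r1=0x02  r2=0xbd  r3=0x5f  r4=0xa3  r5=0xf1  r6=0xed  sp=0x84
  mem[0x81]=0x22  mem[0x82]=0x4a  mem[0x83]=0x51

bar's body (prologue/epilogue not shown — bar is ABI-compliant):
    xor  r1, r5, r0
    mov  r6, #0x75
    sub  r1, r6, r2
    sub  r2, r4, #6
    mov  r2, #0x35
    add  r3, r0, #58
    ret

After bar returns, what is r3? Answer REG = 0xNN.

prologue: push r3 -> mem[0x83]=0x5f, sp=0x83
body[0] xor  r1, r5, r0 -> r1=0x85
body[1] mov  r6, #0x75 -> r6=0x75
body[2] sub  r1, r6, r2 -> r1=0xb8
body[3] sub  r2, r4, #6 -> r2=0x9d
body[4] mov  r2, #0x35 -> r2=0x35
body[5] add  r3, r0, #58 -> r3=0xae
epilogue: pop r3=0x5f, sp=0x84
r3 is callee-saved -> restored

REG = 0x5f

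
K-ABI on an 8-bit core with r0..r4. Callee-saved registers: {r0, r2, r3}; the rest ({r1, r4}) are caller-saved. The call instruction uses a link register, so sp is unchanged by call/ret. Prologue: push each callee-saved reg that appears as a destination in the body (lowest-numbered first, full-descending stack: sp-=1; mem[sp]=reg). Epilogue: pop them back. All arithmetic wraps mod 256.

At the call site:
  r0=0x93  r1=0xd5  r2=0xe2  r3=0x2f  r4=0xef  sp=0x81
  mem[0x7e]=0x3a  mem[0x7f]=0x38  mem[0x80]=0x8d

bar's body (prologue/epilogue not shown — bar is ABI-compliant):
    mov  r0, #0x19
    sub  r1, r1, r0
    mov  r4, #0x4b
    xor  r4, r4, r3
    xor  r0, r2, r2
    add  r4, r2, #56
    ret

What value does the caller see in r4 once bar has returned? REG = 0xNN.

prologue: push r0 -> mem[0x80]=0x93, sp=0x80
body[0] mov  r0, #0x19 -> r0=0x19
body[1] sub  r1, r1, r0 -> r1=0xbc
body[2] mov  r4, #0x4b -> r4=0x4b
body[3] xor  r4, r4, r3 -> r4=0x64
body[4] xor  r0, r2, r2 -> r0=0x00
body[5] add  r4, r2, #56 -> r4=0x1a
epilogue: pop r0=0x93, sp=0x81
r4 is caller-saved -> body value

REG = 0x1a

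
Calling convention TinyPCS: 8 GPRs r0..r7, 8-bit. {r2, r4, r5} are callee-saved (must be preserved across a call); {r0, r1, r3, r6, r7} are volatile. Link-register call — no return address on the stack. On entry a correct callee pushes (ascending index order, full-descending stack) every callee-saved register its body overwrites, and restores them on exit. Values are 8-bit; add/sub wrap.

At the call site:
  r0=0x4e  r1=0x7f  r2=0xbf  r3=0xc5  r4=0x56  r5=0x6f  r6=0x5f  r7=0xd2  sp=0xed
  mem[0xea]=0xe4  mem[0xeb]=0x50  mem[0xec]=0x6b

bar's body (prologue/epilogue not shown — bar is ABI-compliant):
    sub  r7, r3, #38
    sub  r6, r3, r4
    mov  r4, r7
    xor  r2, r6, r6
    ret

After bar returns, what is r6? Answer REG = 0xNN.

prologue: push r2 → mem[0xec]=0xbf, sp=0xec
prologue: push r4 → mem[0xeb]=0x56, sp=0xeb
body[0] sub  r7, r3, #38 → r7=0x9f
body[1] sub  r6, r3, r4 → r6=0x6f
body[2] mov  r4, r7 → r4=0x9f
body[3] xor  r2, r6, r6 → r2=0x00
epilogue: pop r4=0x56, sp=0xec
epilogue: pop r2=0xbf, sp=0xed
r6 is caller-saved → body value

REG = 0x6f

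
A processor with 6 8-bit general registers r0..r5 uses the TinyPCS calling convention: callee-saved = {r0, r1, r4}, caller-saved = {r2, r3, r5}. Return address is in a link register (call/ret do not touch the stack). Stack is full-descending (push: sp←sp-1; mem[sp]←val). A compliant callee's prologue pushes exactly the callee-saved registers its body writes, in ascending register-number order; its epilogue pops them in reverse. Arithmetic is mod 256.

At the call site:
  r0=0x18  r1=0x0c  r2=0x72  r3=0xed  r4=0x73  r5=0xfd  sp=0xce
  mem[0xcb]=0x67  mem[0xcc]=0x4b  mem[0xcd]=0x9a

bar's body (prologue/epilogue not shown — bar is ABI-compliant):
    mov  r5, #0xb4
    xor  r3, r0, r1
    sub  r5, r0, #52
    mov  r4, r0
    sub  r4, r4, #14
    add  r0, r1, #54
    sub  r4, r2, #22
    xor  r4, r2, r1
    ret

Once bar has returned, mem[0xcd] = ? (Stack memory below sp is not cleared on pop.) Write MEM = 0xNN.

MEM = 0x18

prologue: push r0 → mem[0xcd]=0x18, sp=0xcd
prologue: push r4 → mem[0xcc]=0x73, sp=0xcc
body[0] mov  r5, #0xb4 → r5=0xb4
body[1] xor  r3, r0, r1 → r3=0x14
body[2] sub  r5, r0, #52 → r5=0xe4
body[3] mov  r4, r0 → r4=0x18
body[4] sub  r4, r4, #14 → r4=0x0a
body[5] add  r0, r1, #54 → r0=0x42
body[6] sub  r4, r2, #22 → r4=0x5c
body[7] xor  r4, r2, r1 → r4=0x7e
epilogue: pop r4=0x73, sp=0xcd
epilogue: pop r0=0x18, sp=0xce
prologue pushed ['r0', 'r4'] at ['0xcd', '0xcc']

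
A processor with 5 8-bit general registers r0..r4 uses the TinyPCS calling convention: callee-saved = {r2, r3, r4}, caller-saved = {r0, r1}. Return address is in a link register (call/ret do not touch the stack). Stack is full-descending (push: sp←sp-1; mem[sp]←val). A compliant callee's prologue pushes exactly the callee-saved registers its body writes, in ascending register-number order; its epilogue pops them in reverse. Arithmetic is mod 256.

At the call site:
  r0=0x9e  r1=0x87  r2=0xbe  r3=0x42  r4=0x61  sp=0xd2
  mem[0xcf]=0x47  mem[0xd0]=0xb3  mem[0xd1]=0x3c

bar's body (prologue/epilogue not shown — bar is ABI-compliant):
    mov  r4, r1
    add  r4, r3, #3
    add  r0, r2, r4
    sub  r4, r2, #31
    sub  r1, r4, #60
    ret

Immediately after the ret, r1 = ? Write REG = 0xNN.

prologue: push r4 → mem[0xd1]=0x61, sp=0xd1
body[0] mov  r4, r1 → r4=0x87
body[1] add  r4, r3, #3 → r4=0x45
body[2] add  r0, r2, r4 → r0=0x03
body[3] sub  r4, r2, #31 → r4=0x9f
body[4] sub  r1, r4, #60 → r1=0x63
epilogue: pop r4=0x61, sp=0xd2
r1 is caller-saved → body value

REG = 0x63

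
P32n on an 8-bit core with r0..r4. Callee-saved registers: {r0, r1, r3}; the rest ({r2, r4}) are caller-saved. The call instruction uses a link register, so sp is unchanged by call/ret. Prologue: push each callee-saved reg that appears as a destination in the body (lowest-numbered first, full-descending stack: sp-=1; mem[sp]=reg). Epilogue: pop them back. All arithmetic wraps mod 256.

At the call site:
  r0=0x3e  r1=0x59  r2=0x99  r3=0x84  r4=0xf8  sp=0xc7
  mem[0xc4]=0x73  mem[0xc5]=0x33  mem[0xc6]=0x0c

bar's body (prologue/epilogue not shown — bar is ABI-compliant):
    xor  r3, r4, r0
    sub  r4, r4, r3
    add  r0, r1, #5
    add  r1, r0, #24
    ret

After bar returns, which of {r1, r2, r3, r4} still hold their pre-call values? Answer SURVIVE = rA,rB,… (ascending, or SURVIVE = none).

SURVIVE = r1,r2,r3

prologue: push r0 → mem[0xc6]=0x3e, sp=0xc6
prologue: push r1 → mem[0xc5]=0x59, sp=0xc5
prologue: push r3 → mem[0xc4]=0x84, sp=0xc4
body[0] xor  r3, r4, r0 → r3=0xc6
body[1] sub  r4, r4, r3 → r4=0x32
body[2] add  r0, r1, #5 → r0=0x5e
body[3] add  r1, r0, #24 → r1=0x76
epilogue: pop r3=0x84, sp=0xc5
epilogue: pop r1=0x59, sp=0xc6
epilogue: pop r0=0x3e, sp=0xc7
r1: callee-saved, written=True
r2: caller-saved, written=False
r3: callee-saved, written=True
r4: caller-saved, written=True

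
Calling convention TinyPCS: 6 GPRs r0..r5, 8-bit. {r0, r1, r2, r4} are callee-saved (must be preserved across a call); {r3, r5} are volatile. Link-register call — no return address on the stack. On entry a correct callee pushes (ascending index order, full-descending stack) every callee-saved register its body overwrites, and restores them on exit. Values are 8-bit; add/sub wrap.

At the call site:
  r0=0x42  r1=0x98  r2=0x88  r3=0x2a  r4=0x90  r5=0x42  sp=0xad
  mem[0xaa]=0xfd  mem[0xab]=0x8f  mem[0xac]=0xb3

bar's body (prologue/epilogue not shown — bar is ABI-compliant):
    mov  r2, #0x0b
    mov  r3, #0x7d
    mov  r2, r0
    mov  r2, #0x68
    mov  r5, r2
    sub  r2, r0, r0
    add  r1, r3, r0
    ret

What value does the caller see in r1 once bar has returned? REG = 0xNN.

REG = 0x98

prologue: push r1 -> mem[0xac]=0x98, sp=0xac
prologue: push r2 -> mem[0xab]=0x88, sp=0xab
body[0] mov  r2, #0x0b -> r2=0x0b
body[1] mov  r3, #0x7d -> r3=0x7d
body[2] mov  r2, r0 -> r2=0x42
body[3] mov  r2, #0x68 -> r2=0x68
body[4] mov  r5, r2 -> r5=0x68
body[5] sub  r2, r0, r0 -> r2=0x00
body[6] add  r1, r3, r0 -> r1=0xbf
epilogue: pop r2=0x88, sp=0xac
epilogue: pop r1=0x98, sp=0xad
r1 is callee-saved -> restored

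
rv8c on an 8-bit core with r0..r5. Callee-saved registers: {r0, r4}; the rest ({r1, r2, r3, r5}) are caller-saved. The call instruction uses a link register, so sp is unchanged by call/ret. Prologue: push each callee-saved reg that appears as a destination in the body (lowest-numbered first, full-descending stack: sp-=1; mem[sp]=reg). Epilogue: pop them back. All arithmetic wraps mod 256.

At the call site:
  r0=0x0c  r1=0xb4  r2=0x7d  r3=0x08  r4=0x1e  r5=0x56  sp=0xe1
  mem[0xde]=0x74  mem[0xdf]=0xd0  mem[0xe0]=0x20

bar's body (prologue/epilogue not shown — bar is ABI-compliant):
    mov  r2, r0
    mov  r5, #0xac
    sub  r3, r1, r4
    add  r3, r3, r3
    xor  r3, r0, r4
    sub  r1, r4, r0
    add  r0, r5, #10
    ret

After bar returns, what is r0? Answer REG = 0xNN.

prologue: push r0 -> mem[0xe0]=0x0c, sp=0xe0
body[0] mov  r2, r0 -> r2=0x0c
body[1] mov  r5, #0xac -> r5=0xac
body[2] sub  r3, r1, r4 -> r3=0x96
body[3] add  r3, r3, r3 -> r3=0x2c
body[4] xor  r3, r0, r4 -> r3=0x12
body[5] sub  r1, r4, r0 -> r1=0x12
body[6] add  r0, r5, #10 -> r0=0xb6
epilogue: pop r0=0x0c, sp=0xe1
r0 is callee-saved -> restored

REG = 0x0c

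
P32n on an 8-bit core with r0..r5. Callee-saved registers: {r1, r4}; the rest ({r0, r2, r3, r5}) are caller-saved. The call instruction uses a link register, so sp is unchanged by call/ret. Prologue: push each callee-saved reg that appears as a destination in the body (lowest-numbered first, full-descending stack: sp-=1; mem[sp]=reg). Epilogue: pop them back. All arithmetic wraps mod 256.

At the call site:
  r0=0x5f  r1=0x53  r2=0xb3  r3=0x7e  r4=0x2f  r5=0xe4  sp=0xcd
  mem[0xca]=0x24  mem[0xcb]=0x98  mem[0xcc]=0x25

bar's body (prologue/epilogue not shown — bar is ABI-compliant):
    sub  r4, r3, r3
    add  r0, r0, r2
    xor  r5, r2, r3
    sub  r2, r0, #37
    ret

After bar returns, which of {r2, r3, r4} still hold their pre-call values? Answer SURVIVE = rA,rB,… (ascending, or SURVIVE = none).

SURVIVE = r3,r4

prologue: push r4 → mem[0xcc]=0x2f, sp=0xcc
body[0] sub  r4, r3, r3 → r4=0x00
body[1] add  r0, r0, r2 → r0=0x12
body[2] xor  r5, r2, r3 → r5=0xcd
body[3] sub  r2, r0, #37 → r2=0xed
epilogue: pop r4=0x2f, sp=0xcd
r2: caller-saved, written=True
r3: caller-saved, written=False
r4: callee-saved, written=True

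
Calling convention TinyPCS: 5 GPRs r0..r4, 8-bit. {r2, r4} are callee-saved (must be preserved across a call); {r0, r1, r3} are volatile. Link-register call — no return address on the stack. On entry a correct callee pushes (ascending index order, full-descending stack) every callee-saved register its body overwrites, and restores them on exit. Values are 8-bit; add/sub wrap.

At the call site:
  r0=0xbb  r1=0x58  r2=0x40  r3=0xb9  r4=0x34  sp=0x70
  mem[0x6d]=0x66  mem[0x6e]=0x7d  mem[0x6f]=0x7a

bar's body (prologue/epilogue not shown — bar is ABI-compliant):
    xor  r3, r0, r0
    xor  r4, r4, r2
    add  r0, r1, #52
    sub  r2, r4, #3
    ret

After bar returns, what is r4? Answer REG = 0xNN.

prologue: push r2 -> mem[0x6f]=0x40, sp=0x6f
prologue: push r4 -> mem[0x6e]=0x34, sp=0x6e
body[0] xor  r3, r0, r0 -> r3=0x00
body[1] xor  r4, r4, r2 -> r4=0x74
body[2] add  r0, r1, #52 -> r0=0x8c
body[3] sub  r2, r4, #3 -> r2=0x71
epilogue: pop r4=0x34, sp=0x6f
epilogue: pop r2=0x40, sp=0x70
r4 is callee-saved -> restored

REG = 0x34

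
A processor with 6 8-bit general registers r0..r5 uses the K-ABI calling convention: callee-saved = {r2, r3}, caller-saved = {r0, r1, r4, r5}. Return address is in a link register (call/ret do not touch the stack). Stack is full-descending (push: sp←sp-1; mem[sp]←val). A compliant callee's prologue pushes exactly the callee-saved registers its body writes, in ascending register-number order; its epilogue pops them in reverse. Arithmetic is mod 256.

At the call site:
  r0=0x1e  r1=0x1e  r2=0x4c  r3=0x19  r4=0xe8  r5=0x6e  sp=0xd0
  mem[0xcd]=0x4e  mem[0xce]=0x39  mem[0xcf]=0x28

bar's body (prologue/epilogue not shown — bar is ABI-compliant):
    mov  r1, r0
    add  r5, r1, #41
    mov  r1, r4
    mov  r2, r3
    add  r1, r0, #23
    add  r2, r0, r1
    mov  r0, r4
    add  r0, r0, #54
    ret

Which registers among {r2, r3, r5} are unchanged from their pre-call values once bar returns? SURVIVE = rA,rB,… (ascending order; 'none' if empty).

SURVIVE = r2,r3

prologue: push r2 → mem[0xcf]=0x4c, sp=0xcf
body[0] mov  r1, r0 → r1=0x1e
body[1] add  r5, r1, #41 → r5=0x47
body[2] mov  r1, r4 → r1=0xe8
body[3] mov  r2, r3 → r2=0x19
body[4] add  r1, r0, #23 → r1=0x35
body[5] add  r2, r0, r1 → r2=0x53
body[6] mov  r0, r4 → r0=0xe8
body[7] add  r0, r0, #54 → r0=0x1e
epilogue: pop r2=0x4c, sp=0xd0
r2: callee-saved, written=True
r3: callee-saved, written=False
r5: caller-saved, written=True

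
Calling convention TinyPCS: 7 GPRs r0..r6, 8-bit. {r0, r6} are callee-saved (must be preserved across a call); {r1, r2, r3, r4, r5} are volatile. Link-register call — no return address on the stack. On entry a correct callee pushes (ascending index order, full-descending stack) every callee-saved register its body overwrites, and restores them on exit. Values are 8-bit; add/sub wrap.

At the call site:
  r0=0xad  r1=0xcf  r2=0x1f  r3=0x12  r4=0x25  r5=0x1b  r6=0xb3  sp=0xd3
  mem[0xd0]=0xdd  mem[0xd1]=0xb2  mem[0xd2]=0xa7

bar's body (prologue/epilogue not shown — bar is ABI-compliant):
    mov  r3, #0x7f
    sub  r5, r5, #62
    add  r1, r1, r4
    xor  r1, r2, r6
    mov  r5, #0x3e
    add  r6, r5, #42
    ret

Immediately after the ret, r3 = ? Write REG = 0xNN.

prologue: push r6 -> mem[0xd2]=0xb3, sp=0xd2
body[0] mov  r3, #0x7f -> r3=0x7f
body[1] sub  r5, r5, #62 -> r5=0xdd
body[2] add  r1, r1, r4 -> r1=0xf4
body[3] xor  r1, r2, r6 -> r1=0xac
body[4] mov  r5, #0x3e -> r5=0x3e
body[5] add  r6, r5, #42 -> r6=0x68
epilogue: pop r6=0xb3, sp=0xd3
r3 is caller-saved -> body value

REG = 0x7f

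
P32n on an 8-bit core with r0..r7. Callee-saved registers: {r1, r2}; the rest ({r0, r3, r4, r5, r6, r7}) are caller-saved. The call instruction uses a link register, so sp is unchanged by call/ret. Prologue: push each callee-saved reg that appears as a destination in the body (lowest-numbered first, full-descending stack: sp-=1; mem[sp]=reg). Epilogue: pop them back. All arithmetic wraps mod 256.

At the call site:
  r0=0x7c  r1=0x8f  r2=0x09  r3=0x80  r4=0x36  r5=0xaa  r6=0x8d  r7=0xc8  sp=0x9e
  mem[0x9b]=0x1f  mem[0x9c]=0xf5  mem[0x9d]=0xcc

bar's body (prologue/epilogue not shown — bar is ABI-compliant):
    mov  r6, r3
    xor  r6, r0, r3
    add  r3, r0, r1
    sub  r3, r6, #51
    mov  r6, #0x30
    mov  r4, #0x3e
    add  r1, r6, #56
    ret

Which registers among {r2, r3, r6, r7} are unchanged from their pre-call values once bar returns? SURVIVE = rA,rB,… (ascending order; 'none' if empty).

prologue: push r1 -> mem[0x9d]=0x8f, sp=0x9d
body[0] mov  r6, r3 -> r6=0x80
body[1] xor  r6, r0, r3 -> r6=0xfc
body[2] add  r3, r0, r1 -> r3=0x0b
body[3] sub  r3, r6, #51 -> r3=0xc9
body[4] mov  r6, #0x30 -> r6=0x30
body[5] mov  r4, #0x3e -> r4=0x3e
body[6] add  r1, r6, #56 -> r1=0x68
epilogue: pop r1=0x8f, sp=0x9e
r2: callee-saved, written=False
r3: caller-saved, written=True
r6: caller-saved, written=True
r7: caller-saved, written=False

SURVIVE = r2,r7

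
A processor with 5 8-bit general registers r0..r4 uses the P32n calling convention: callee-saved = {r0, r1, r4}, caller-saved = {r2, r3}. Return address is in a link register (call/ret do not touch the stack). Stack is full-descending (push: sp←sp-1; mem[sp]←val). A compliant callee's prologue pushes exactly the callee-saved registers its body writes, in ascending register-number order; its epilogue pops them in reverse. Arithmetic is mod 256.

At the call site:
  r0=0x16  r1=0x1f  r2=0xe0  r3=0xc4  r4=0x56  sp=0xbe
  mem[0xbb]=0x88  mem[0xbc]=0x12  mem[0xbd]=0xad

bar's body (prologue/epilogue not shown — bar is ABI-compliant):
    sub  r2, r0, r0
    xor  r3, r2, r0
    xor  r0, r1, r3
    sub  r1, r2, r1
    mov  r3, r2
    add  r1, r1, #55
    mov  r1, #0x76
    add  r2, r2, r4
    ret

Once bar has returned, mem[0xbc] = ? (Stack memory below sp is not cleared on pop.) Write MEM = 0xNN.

prologue: push r0 → mem[0xbd]=0x16, sp=0xbd
prologue: push r1 → mem[0xbc]=0x1f, sp=0xbc
body[0] sub  r2, r0, r0 → r2=0x00
body[1] xor  r3, r2, r0 → r3=0x16
body[2] xor  r0, r1, r3 → r0=0x09
body[3] sub  r1, r2, r1 → r1=0xe1
body[4] mov  r3, r2 → r3=0x00
body[5] add  r1, r1, #55 → r1=0x18
body[6] mov  r1, #0x76 → r1=0x76
body[7] add  r2, r2, r4 → r2=0x56
epilogue: pop r1=0x1f, sp=0xbd
epilogue: pop r0=0x16, sp=0xbe
prologue pushed ['r0', 'r1'] at ['0xbd', '0xbc']

MEM = 0x1f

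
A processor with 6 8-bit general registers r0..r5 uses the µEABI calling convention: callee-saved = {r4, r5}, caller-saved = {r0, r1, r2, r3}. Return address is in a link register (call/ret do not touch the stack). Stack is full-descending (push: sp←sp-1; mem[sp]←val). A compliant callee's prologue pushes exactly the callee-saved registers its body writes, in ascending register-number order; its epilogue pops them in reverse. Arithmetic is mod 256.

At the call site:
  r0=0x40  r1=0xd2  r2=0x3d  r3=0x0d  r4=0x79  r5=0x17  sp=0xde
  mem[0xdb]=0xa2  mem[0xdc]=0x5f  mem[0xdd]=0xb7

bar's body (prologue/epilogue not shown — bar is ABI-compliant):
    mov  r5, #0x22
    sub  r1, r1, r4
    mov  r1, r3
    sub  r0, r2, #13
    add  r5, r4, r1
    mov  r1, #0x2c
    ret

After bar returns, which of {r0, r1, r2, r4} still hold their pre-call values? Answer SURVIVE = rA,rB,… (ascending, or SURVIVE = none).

prologue: push r5 -> mem[0xdd]=0x17, sp=0xdd
body[0] mov  r5, #0x22 -> r5=0x22
body[1] sub  r1, r1, r4 -> r1=0x59
body[2] mov  r1, r3 -> r1=0x0d
body[3] sub  r0, r2, #13 -> r0=0x30
body[4] add  r5, r4, r1 -> r5=0x86
body[5] mov  r1, #0x2c -> r1=0x2c
epilogue: pop r5=0x17, sp=0xde
r0: caller-saved, written=True
r1: caller-saved, written=True
r2: caller-saved, written=False
r4: callee-saved, written=False

SURVIVE = r2,r4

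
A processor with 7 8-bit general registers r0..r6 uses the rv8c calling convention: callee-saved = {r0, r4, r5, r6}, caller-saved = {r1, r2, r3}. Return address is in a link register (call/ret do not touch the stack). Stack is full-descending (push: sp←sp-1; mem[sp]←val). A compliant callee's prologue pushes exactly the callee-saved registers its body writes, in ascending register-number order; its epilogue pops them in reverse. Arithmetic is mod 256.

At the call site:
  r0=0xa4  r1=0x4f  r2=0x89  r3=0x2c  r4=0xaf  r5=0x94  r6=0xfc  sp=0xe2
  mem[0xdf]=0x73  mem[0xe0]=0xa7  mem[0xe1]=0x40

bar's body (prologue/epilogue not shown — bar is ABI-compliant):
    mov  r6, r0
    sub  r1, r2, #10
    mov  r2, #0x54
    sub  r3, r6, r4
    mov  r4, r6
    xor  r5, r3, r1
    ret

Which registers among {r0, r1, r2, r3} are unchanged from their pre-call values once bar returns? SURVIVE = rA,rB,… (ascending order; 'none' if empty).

prologue: push r4 -> mem[0xe1]=0xaf, sp=0xe1
prologue: push r5 -> mem[0xe0]=0x94, sp=0xe0
prologue: push r6 -> mem[0xdf]=0xfc, sp=0xdf
body[0] mov  r6, r0 -> r6=0xa4
body[1] sub  r1, r2, #10 -> r1=0x7f
body[2] mov  r2, #0x54 -> r2=0x54
body[3] sub  r3, r6, r4 -> r3=0xf5
body[4] mov  r4, r6 -> r4=0xa4
body[5] xor  r5, r3, r1 -> r5=0x8a
epilogue: pop r6=0xfc, sp=0xe0
epilogue: pop r5=0x94, sp=0xe1
epilogue: pop r4=0xaf, sp=0xe2
r0: callee-saved, written=False
r1: caller-saved, written=True
r2: caller-saved, written=True
r3: caller-saved, written=True

SURVIVE = r0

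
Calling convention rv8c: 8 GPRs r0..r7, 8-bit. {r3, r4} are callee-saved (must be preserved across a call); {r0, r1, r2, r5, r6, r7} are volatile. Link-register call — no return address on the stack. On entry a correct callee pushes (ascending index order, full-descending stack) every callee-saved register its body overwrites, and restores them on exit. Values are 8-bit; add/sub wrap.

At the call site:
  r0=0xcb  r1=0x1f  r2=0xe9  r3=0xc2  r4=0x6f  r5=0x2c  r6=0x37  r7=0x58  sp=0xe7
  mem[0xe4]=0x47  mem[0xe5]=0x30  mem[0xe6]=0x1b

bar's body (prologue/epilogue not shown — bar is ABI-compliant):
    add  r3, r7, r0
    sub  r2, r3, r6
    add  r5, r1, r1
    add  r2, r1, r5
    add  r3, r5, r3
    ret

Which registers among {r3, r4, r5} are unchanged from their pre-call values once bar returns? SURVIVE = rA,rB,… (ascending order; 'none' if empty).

SURVIVE = r3,r4

prologue: push r3 -> mem[0xe6]=0xc2, sp=0xe6
body[0] add  r3, r7, r0 -> r3=0x23
body[1] sub  r2, r3, r6 -> r2=0xec
body[2] add  r5, r1, r1 -> r5=0x3e
body[3] add  r2, r1, r5 -> r2=0x5d
body[4] add  r3, r5, r3 -> r3=0x61
epilogue: pop r3=0xc2, sp=0xe7
r3: callee-saved, written=True
r4: callee-saved, written=False
r5: caller-saved, written=True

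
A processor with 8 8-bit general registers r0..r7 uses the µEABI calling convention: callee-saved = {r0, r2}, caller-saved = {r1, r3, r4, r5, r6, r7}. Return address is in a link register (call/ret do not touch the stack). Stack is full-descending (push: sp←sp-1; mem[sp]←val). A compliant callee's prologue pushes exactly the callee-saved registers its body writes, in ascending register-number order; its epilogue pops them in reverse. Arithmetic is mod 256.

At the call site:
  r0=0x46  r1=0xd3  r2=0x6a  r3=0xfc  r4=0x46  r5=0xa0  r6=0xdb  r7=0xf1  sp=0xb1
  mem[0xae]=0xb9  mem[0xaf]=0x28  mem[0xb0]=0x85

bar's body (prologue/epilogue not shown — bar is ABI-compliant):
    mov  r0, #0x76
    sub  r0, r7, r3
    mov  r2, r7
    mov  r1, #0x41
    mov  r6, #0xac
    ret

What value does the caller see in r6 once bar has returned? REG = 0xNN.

prologue: push r0 -> mem[0xb0]=0x46, sp=0xb0
prologue: push r2 -> mem[0xaf]=0x6a, sp=0xaf
body[0] mov  r0, #0x76 -> r0=0x76
body[1] sub  r0, r7, r3 -> r0=0xf5
body[2] mov  r2, r7 -> r2=0xf1
body[3] mov  r1, #0x41 -> r1=0x41
body[4] mov  r6, #0xac -> r6=0xac
epilogue: pop r2=0x6a, sp=0xb0
epilogue: pop r0=0x46, sp=0xb1
r6 is caller-saved -> body value

REG = 0xac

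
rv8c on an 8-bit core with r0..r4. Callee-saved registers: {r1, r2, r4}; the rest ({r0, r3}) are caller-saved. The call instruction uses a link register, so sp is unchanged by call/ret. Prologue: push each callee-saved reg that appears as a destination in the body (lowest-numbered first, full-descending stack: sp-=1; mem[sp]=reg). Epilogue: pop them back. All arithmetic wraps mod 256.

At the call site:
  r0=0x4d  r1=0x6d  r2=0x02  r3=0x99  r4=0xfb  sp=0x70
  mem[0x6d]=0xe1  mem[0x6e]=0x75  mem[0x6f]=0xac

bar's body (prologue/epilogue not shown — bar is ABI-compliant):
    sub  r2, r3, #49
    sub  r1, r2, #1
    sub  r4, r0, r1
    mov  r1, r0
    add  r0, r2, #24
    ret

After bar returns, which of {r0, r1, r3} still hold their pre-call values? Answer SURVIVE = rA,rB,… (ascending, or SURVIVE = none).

prologue: push r1 -> mem[0x6f]=0x6d, sp=0x6f
prologue: push r2 -> mem[0x6e]=0x02, sp=0x6e
prologue: push r4 -> mem[0x6d]=0xfb, sp=0x6d
body[0] sub  r2, r3, #49 -> r2=0x68
body[1] sub  r1, r2, #1 -> r1=0x67
body[2] sub  r4, r0, r1 -> r4=0xe6
body[3] mov  r1, r0 -> r1=0x4d
body[4] add  r0, r2, #24 -> r0=0x80
epilogue: pop r4=0xfb, sp=0x6e
epilogue: pop r2=0x02, sp=0x6f
epilogue: pop r1=0x6d, sp=0x70
r0: caller-saved, written=True
r1: callee-saved, written=True
r3: caller-saved, written=False

SURVIVE = r1,r3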